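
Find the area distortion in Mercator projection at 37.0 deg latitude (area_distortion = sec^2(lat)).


area_distortion = 1/cos^2(37.0) = 1.568

1.568


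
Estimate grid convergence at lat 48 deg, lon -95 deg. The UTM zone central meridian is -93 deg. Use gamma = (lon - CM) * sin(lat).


gamma = (-95 - -93) * sin(48) = -2 * 0.743145 = -1.486 degrees

-1.486 degrees


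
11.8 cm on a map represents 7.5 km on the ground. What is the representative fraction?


ground = 7.5 km = 750000 cm; RF denominator = ground / map = 750000 / 11.8 ≈ 63559; RF = 1:63559

1:63559


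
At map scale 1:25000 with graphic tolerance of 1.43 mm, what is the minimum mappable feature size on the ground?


ground = 1.43 mm * 25000 / 1000 = 35.75 m

35.75 m


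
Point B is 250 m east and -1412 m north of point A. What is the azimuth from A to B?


az = atan2(250, -1412) = 170.0 deg
adjusted to 0-360: 170.0 degrees

170.0 degrees


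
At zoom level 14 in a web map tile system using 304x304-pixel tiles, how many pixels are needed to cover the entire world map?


tiles per axis = 2^14 = 16384
total tiles = 16384^2 = 268435456
pixels per axis = 16384 * 304 = 4980736
total pixels = 4980736^2 = 24807731101696

24807731101696 pixels


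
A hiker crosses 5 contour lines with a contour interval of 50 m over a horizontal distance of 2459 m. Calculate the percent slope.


elevation change = 5 * 50 = 250 m
slope = 250 / 2459 * 100 = 10.2%

10.2%


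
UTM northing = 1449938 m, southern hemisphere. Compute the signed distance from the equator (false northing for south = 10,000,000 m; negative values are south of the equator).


For southern: actual = 1449938 - 10000000 = -8550062 m

-8550062 m


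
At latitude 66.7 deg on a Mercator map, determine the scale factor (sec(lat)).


SF = 1 / cos(66.7) = 1 / 0.395546 = 2.528

2.528


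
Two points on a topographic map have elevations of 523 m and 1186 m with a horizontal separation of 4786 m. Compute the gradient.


gradient = (1186 - 523) / 4786 = 663 / 4786 = 0.1385

0.1385


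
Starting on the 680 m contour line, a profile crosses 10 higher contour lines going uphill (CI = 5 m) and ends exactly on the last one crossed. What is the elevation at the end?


elevation = 680 + 10 * 5 = 730 m

730 m


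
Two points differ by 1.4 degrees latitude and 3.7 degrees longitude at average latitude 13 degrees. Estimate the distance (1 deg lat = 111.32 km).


dlat_km = 1.4 * 111.32 = 155.848
dlon_km = 3.7 * 111.32 * cos(13) ≈ 401.327
dist = sqrt(155.848^2 + 401.327^2) ≈ 430.5 km

430.5 km


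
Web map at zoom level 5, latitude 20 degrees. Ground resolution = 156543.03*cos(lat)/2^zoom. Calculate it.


res = 156543.03 * cos(20) / 2^5 = 156543.03 * 0.93969262 / 32 = 4596.95 m/pixel

4596.95 m/pixel


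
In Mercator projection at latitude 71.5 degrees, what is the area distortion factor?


area_distortion = 1/cos^2(71.5) = 9.932

9.932


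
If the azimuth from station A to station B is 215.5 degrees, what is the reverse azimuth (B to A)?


back azimuth = (215.5 + 180) mod 360 = 35.5 degrees

35.5 degrees


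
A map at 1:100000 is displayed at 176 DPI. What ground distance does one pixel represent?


pixel_cm = 2.54 / 176 ≈ 0.014432 cm
ground = pixel_cm * 100000 / 100 = 2.54 * 100000 / (176 * 100) = 254000 / 17600 ≈ 14.43 m

14.43 m


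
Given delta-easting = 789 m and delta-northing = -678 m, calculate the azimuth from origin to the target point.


az = atan2(789, -678) = 130.7 deg
adjusted to 0-360: 130.7 degrees

130.7 degrees


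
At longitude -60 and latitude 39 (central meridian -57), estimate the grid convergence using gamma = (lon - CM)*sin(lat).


gamma = (-60 - -57) * sin(39) = -3 * 0.62932 = -1.888 degrees

-1.888 degrees


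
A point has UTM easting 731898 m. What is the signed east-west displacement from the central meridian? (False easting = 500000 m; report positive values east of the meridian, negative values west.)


displacement = 731898 - 500000 = 231898 m

231898 m


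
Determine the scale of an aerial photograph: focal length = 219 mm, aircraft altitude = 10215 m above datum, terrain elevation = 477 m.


scale = f / (H - h) = 219 mm / 9738 m = 219 / 9738000 = 1:44466

1:44466


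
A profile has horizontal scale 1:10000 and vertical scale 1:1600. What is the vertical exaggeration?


VE = horizontal_scale / vertical_scale = 10000 / 1600 = 6.25

6.25x


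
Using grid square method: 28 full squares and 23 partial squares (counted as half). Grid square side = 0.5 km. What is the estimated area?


effective squares = 28 + 23 * 0.5 = 39.5
area = 39.5 * 0.25 = 9.875 km^2

9.875 km^2


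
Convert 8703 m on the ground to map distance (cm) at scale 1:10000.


map_cm = 8703 * 100 / 10000 = 87.03 cm

87.03 cm


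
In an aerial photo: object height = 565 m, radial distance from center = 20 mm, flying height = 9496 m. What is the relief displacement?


d = h * r / H = 565 * 20 / 9496 = 1.19 mm

1.19 mm


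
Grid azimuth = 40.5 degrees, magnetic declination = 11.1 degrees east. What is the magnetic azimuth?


magnetic azimuth = grid azimuth - declination (east +ve)
mag_az = 40.5 - 11.1 = 29.4 degrees

29.4 degrees


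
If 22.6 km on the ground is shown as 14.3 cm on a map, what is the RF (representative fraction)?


ground = 22.6 km = 2260000 cm; RF denominator = ground / map = 2260000 / 14.3 ≈ 158042; RF = 1:158042

1:158042


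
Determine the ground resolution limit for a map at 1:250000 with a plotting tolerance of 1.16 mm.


ground = 1.16 mm * 250000 / 1000 = 290.0 m

290.0 m


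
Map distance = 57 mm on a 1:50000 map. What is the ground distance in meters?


ground = 57 mm * 50000 / 1000 = 2850.0 m

2850.0 m


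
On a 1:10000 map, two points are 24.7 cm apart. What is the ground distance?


ground = 24.7 cm * 10000 / 100 = 2470.0 m = 2.47 km

2.47 km


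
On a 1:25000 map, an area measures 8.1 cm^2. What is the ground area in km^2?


ground_area = 8.1 * (25000/100)^2 = 506250.0 m^2 = 0.50625 km^2 ≈ 0.506 km^2

0.506 km^2


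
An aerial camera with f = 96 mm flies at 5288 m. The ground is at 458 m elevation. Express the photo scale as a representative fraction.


scale = f / (H - h) = 96 mm / 4830 m = 96 / 4830000 = 1:50313

1:50313


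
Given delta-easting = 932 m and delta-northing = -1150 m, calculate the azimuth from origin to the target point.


az = atan2(932, -1150) = 141.0 deg
adjusted to 0-360: 141.0 degrees

141.0 degrees


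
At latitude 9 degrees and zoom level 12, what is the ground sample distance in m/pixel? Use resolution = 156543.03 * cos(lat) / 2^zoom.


res = 156543.03 * cos(9) / 2^12 = 156543.03 * 0.98768834 / 4096 = 37.75 m/pixel

37.75 m/pixel


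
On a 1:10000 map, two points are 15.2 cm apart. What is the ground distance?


ground = 15.2 cm * 10000 / 100 = 1520.0 m = 1.52 km

1.52 km


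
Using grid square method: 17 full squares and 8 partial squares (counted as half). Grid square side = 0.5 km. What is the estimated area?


effective squares = 17 + 8 * 0.5 = 21.0
area = 21.0 * 0.25 = 5.25 km^2

5.25 km^2


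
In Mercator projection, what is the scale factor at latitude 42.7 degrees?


SF = 1 / cos(42.7) = 1 / 0.734915 = 1.361

1.361


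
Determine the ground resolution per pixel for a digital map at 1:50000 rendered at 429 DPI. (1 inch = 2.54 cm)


pixel_cm = 2.54 / 429 ≈ 0.005921 cm
ground = pixel_cm * 50000 / 100 = 2.54 * 50000 / (429 * 100) = 127000 / 42900 ≈ 2.96 m

2.96 m


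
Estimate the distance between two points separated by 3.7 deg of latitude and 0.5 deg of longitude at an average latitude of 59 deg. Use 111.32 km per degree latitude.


dlat_km = 3.7 * 111.32 = 411.884
dlon_km = 0.5 * 111.32 * cos(59) ≈ 28.667
dist = sqrt(411.884^2 + 28.667^2) ≈ 412.9 km

412.9 km


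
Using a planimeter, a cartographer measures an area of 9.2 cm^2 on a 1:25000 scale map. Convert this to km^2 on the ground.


ground_area = 9.2 * (25000/100)^2 = 575000.0 m^2 = 0.575 km^2

0.575 km^2


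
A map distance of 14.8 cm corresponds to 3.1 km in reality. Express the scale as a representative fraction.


ground = 3.1 km = 310000 cm; RF denominator = ground / map = 310000 / 14.8 ≈ 20946; RF = 1:20946

1:20946


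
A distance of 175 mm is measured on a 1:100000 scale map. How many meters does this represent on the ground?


ground = 175 mm * 100000 / 1000 = 17500.0 m

17500.0 m


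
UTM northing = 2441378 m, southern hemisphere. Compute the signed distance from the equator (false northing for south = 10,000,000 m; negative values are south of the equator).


For southern: actual = 2441378 - 10000000 = -7558622 m

-7558622 m


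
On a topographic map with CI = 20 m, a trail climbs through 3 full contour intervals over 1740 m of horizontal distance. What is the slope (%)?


elevation change = 3 * 20 = 60 m
slope = 60 / 1740 * 100 = 3.4%

3.4%


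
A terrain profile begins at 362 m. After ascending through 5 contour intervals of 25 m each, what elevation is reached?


elevation = 362 + 5 * 25 = 487 m

487 m


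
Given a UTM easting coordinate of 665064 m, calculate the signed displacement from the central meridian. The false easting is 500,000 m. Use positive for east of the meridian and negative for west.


displacement = 665064 - 500000 = 165064 m

165064 m


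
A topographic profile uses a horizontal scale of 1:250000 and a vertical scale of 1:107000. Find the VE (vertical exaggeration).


VE = horizontal_scale / vertical_scale = 250000 / 107000 ≈ 2.3

2.3x


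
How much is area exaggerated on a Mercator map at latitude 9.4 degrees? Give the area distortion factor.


area_distortion = 1/cos^2(9.4) = 1.027

1.027


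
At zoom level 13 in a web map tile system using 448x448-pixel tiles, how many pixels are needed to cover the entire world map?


tiles per axis = 2^13 = 8192
total tiles = 8192^2 = 67108864
pixels per axis = 8192 * 448 = 3670016
total pixels = 3670016^2 = 13469017440256

13469017440256 pixels


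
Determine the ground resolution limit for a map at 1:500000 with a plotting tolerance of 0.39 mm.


ground = 0.39 mm * 500000 / 1000 = 195.0 m

195.0 m


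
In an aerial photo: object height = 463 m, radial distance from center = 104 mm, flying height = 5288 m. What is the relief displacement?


d = h * r / H = 463 * 104 / 5288 = 9.11 mm

9.11 mm


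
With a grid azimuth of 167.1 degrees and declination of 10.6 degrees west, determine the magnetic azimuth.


magnetic azimuth = grid azimuth - declination (east +ve)
mag_az = 167.1 - -10.6 = 177.7 degrees

177.7 degrees


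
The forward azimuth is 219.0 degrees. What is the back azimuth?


back azimuth = (219.0 + 180) mod 360 = 39.0 degrees

39.0 degrees


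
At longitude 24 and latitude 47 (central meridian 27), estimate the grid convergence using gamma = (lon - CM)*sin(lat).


gamma = (24 - 27) * sin(47) = -3 * 0.731354 = -2.194 degrees

-2.194 degrees


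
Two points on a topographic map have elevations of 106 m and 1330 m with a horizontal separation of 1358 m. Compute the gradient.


gradient = (1330 - 106) / 1358 = 1224 / 1358 = 0.9013

0.9013


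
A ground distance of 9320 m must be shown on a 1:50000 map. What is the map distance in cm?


map_cm = 9320 * 100 / 50000 = 18.64 cm

18.64 cm


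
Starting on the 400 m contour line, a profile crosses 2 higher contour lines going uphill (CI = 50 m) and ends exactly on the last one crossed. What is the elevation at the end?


elevation = 400 + 2 * 50 = 500 m

500 m


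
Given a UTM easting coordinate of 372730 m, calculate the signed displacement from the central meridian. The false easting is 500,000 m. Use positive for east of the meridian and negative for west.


displacement = 372730 - 500000 = -127270 m

-127270 m


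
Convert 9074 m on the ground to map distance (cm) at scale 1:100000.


map_cm = 9074 * 100 / 100000 = 9.074 cm ≈ 9.07 cm

9.07 cm


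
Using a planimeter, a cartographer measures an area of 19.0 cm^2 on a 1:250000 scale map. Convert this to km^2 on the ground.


ground_area = 19.0 * (250000/100)^2 = 118750000.0 m^2 = 118.75 km^2

118.75 km^2


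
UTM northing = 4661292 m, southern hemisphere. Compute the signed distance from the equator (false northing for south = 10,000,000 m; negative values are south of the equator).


For southern: actual = 4661292 - 10000000 = -5338708 m

-5338708 m


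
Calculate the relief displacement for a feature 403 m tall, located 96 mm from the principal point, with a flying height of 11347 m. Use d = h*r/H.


d = h * r / H = 403 * 96 / 11347 = 3.41 mm

3.41 mm


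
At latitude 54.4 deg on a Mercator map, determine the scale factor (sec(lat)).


SF = 1 / cos(54.4) = 1 / 0.582123 = 1.718

1.718


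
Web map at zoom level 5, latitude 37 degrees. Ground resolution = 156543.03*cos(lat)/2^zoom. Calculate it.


res = 156543.03 * cos(37) / 2^5 = 156543.03 * 0.79863551 / 32 = 3906.9 m/pixel

3906.9 m/pixel


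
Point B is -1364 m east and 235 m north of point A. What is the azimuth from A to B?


az = atan2(-1364, 235) = -80.2 deg
adjusted to 0-360: 279.8 degrees

279.8 degrees


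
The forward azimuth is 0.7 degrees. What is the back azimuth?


back azimuth = (0.7 + 180) mod 360 = 180.7 degrees

180.7 degrees


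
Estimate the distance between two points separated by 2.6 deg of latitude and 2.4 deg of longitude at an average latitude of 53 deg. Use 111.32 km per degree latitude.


dlat_km = 2.6 * 111.32 = 289.432
dlon_km = 2.4 * 111.32 * cos(53) ≈ 160.786
dist = sqrt(289.432^2 + 160.786^2) ≈ 331.1 km

331.1 km


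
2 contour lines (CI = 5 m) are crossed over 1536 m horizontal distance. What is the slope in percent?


elevation change = 2 * 5 = 10 m
slope = 10 / 1536 * 100 = 0.7%

0.7%


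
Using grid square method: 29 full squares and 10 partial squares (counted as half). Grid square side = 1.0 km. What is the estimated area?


effective squares = 29 + 10 * 0.5 = 34.0
area = 34.0 * 1.0 = 34.0 km^2

34.0 km^2


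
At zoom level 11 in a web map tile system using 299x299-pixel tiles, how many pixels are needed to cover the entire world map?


tiles per axis = 2^11 = 2048
total tiles = 2048^2 = 4194304
pixels per axis = 2048 * 299 = 612352
total pixels = 612352^2 = 374974971904

374974971904 pixels


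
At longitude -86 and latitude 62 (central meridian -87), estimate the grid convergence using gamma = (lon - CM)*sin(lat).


gamma = (-86 - -87) * sin(62) = 1 * 0.882948 = 0.883 degrees

0.883 degrees


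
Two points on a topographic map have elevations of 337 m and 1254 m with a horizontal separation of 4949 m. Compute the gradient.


gradient = (1254 - 337) / 4949 = 917 / 4949 = 0.1853

0.1853


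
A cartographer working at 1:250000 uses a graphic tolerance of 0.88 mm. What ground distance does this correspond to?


ground = 0.88 mm * 250000 / 1000 = 220.0 m

220.0 m


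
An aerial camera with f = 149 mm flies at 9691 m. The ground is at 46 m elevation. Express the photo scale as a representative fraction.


scale = f / (H - h) = 149 mm / 9645 m = 149 / 9645000 = 1:64732

1:64732


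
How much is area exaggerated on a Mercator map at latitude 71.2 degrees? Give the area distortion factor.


area_distortion = 1/cos^2(71.2) = 9.629

9.629


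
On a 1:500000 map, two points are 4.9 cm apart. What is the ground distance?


ground = 4.9 cm * 500000 / 100 = 24500.0 m = 24.5 km

24.5 km


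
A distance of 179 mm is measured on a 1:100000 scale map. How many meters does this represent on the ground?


ground = 179 mm * 100000 / 1000 = 17900.0 m

17900.0 m


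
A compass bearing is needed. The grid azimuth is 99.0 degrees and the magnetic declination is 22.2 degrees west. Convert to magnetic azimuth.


magnetic azimuth = grid azimuth - declination (east +ve)
mag_az = 99.0 - -22.2 = 121.2 degrees

121.2 degrees


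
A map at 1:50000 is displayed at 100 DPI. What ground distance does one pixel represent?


pixel_cm = 2.54 / 100 = 0.0254 cm
ground = pixel_cm * 50000 / 100 = 2.54 * 50000 / (100 * 100) = 127000 / 10000 = 12.7 m

12.7 m


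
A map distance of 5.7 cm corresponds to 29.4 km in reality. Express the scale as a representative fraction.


ground = 29.4 km = 2940000 cm; RF denominator = ground / map = 2940000 / 5.7 ≈ 515789; RF = 1:515789

1:515789


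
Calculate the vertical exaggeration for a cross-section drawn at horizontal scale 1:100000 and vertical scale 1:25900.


VE = horizontal_scale / vertical_scale = 100000 / 25900 ≈ 3.9

3.9x


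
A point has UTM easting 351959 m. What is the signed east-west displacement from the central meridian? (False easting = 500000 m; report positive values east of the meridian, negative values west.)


displacement = 351959 - 500000 = -148041 m

-148041 m


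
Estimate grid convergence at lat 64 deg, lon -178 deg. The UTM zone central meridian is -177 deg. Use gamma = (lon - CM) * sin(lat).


gamma = (-178 - -177) * sin(64) = -1 * 0.898794 = -0.899 degrees

-0.899 degrees


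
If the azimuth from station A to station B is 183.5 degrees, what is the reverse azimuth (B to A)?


back azimuth = (183.5 + 180) mod 360 = 3.5 degrees

3.5 degrees


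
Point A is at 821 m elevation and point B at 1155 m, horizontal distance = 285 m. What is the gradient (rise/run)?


gradient = (1155 - 821) / 285 = 334 / 285 = 1.1719

1.1719


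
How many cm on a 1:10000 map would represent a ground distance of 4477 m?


map_cm = 4477 * 100 / 10000 = 44.77 cm

44.77 cm


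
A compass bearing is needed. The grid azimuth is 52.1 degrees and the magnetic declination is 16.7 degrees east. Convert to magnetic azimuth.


magnetic azimuth = grid azimuth - declination (east +ve)
mag_az = 52.1 - 16.7 = 35.4 degrees

35.4 degrees


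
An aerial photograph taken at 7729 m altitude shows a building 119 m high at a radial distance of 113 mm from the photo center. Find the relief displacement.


d = h * r / H = 119 * 113 / 7729 = 1.74 mm

1.74 mm


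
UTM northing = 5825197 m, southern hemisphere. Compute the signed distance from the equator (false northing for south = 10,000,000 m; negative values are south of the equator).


For southern: actual = 5825197 - 10000000 = -4174803 m

-4174803 m


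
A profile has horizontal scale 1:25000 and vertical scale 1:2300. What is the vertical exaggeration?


VE = horizontal_scale / vertical_scale = 25000 / 2300 ≈ 10.9

10.9x


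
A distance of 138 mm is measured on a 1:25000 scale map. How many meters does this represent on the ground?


ground = 138 mm * 25000 / 1000 = 3450.0 m

3450.0 m


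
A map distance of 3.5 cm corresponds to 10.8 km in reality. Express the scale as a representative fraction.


ground = 10.8 km = 1080000 cm; RF denominator = ground / map = 1080000 / 3.5 ≈ 308571; RF = 1:308571

1:308571


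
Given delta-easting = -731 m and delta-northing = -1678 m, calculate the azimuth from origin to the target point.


az = atan2(-731, -1678) = -156.5 deg
adjusted to 0-360: 203.5 degrees

203.5 degrees


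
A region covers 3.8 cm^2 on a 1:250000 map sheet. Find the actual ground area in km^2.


ground_area = 3.8 * (250000/100)^2 = 23750000.0 m^2 = 23.75 km^2

23.75 km^2


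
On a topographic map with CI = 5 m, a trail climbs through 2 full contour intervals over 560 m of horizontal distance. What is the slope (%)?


elevation change = 2 * 5 = 10 m
slope = 10 / 560 * 100 = 1.8%

1.8%


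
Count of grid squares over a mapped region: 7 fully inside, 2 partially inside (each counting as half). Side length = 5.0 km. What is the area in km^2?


effective squares = 7 + 2 * 0.5 = 8.0
area = 8.0 * 25.0 = 200.0 km^2

200.0 km^2


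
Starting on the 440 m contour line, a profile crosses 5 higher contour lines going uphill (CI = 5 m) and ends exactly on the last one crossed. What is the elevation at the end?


elevation = 440 + 5 * 5 = 465 m

465 m


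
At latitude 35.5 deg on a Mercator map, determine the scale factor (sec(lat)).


SF = 1 / cos(35.5) = 1 / 0.814116 = 1.228

1.228


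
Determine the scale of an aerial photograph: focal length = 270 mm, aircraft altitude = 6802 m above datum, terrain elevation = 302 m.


scale = f / (H - h) = 270 mm / 6500 m = 270 / 6500000 = 1:24074

1:24074


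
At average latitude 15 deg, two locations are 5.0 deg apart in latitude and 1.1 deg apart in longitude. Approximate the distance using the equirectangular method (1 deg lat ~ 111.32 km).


dlat_km = 5.0 * 111.32 = 556.6
dlon_km = 1.1 * 111.32 * cos(15) ≈ 118.28
dist = sqrt(556.6^2 + 118.28^2) ≈ 569.0 km

569.0 km


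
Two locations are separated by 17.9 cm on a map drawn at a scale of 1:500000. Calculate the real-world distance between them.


ground = 17.9 cm * 500000 / 100 = 89500.0 m = 89.5 km

89.5 km


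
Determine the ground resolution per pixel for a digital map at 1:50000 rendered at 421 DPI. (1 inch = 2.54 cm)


pixel_cm = 2.54 / 421 ≈ 0.006033 cm
ground = pixel_cm * 50000 / 100 = 2.54 * 50000 / (421 * 100) = 127000 / 42100 ≈ 3.02 m

3.02 m


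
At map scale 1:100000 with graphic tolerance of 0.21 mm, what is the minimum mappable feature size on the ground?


ground = 0.21 mm * 100000 / 1000 = 21.0 m

21.0 m


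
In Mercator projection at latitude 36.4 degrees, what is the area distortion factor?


area_distortion = 1/cos^2(36.4) = 1.544

1.544


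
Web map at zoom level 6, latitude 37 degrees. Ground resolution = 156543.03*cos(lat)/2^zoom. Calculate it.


res = 156543.03 * cos(37) / 2^6 = 156543.03 * 0.79863551 / 64 = 1953.45 m/pixel

1953.45 m/pixel


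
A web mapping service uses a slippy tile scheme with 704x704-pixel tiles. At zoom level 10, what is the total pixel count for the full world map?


tiles per axis = 2^10 = 1024
total tiles = 1024^2 = 1048576
pixels per axis = 1024 * 704 = 720896
total pixels = 720896^2 = 519691042816

519691042816 pixels


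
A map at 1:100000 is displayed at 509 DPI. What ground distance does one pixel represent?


pixel_cm = 2.54 / 509 ≈ 0.00499 cm
ground = pixel_cm * 100000 / 100 = 2.54 * 100000 / (509 * 100) = 254000 / 50900 ≈ 4.99 m

4.99 m


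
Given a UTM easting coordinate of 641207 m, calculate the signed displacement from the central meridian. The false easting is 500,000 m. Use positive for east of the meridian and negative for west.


displacement = 641207 - 500000 = 141207 m

141207 m


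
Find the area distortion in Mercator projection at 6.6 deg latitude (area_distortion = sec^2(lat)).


area_distortion = 1/cos^2(6.6) = 1.013

1.013


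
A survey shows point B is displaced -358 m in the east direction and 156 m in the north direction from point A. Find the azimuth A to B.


az = atan2(-358, 156) = -66.5 deg
adjusted to 0-360: 293.5 degrees

293.5 degrees


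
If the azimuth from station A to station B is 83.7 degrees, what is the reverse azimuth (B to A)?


back azimuth = (83.7 + 180) mod 360 = 263.7 degrees

263.7 degrees


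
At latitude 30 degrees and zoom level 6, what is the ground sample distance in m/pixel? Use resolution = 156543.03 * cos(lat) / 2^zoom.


res = 156543.03 * cos(30) / 2^6 = 156543.03 * 0.8660254 / 64 = 2118.29 m/pixel

2118.29 m/pixel


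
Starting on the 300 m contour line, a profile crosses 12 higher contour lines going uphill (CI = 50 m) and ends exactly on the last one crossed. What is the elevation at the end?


elevation = 300 + 12 * 50 = 900 m

900 m


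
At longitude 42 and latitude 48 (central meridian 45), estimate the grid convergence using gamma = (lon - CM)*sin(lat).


gamma = (42 - 45) * sin(48) = -3 * 0.743145 = -2.229 degrees

-2.229 degrees


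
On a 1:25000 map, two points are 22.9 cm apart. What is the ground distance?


ground = 22.9 cm * 25000 / 100 = 5725.0 m = 5.725 km

5.725 km


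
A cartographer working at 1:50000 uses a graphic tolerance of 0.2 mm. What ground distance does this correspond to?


ground = 0.2 mm * 50000 / 1000 = 10.0 m

10.0 m


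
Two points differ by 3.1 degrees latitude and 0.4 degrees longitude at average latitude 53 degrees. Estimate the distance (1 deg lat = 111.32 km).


dlat_km = 3.1 * 111.32 = 345.092
dlon_km = 0.4 * 111.32 * cos(53) ≈ 26.798
dist = sqrt(345.092^2 + 26.798^2) ≈ 346.1 km

346.1 km


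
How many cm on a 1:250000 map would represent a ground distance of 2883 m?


map_cm = 2883 * 100 / 250000 = 1.1532 cm ≈ 1.15 cm

1.15 cm


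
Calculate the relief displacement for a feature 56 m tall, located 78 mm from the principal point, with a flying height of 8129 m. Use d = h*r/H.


d = h * r / H = 56 * 78 / 8129 = 0.54 mm

0.54 mm


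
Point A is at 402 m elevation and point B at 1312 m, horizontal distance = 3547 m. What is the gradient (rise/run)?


gradient = (1312 - 402) / 3547 = 910 / 3547 = 0.2566

0.2566


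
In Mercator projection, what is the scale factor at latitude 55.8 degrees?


SF = 1 / cos(55.8) = 1 / 0.562083 = 1.779

1.779


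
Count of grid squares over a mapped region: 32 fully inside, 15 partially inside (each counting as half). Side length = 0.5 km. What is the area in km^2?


effective squares = 32 + 15 * 0.5 = 39.5
area = 39.5 * 0.25 = 9.875 km^2

9.875 km^2


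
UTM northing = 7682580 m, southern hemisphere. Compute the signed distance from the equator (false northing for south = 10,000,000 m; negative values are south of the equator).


For southern: actual = 7682580 - 10000000 = -2317420 m

-2317420 m


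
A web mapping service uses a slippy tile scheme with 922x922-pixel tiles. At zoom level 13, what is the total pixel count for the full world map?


tiles per axis = 2^13 = 8192
total tiles = 8192^2 = 67108864
pixels per axis = 8192 * 922 = 7553024
total pixels = 7553024^2 = 57048171544576

57048171544576 pixels


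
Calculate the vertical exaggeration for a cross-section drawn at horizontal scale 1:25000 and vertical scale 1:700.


VE = horizontal_scale / vertical_scale = 25000 / 700 ≈ 35.7

35.7x


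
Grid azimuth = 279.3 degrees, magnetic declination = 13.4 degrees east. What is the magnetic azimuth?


magnetic azimuth = grid azimuth - declination (east +ve)
mag_az = 279.3 - 13.4 = 265.9 degrees

265.9 degrees


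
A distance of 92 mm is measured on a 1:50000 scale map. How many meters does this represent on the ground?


ground = 92 mm * 50000 / 1000 = 4600.0 m

4600.0 m


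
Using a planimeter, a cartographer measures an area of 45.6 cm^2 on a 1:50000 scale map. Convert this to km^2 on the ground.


ground_area = 45.6 * (50000/100)^2 = 11400000.0 m^2 = 11.4 km^2

11.4 km^2


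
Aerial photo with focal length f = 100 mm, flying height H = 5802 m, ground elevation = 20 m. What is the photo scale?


scale = f / (H - h) = 100 mm / 5782 m = 100 / 5782000 = 1:57820

1:57820


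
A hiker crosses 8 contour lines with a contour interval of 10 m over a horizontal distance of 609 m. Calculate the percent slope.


elevation change = 8 * 10 = 80 m
slope = 80 / 609 * 100 = 13.1%

13.1%


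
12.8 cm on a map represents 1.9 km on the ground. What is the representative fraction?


ground = 1.9 km = 190000 cm; RF denominator = ground / map = 190000 / 12.8 ≈ 14844; RF = 1:14844

1:14844


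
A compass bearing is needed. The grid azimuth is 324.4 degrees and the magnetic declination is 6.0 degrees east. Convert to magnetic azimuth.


magnetic azimuth = grid azimuth - declination (east +ve)
mag_az = 324.4 - 6.0 = 318.4 degrees

318.4 degrees


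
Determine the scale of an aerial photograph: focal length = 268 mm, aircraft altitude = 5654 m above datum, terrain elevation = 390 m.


scale = f / (H - h) = 268 mm / 5264 m = 268 / 5264000 = 1:19642

1:19642


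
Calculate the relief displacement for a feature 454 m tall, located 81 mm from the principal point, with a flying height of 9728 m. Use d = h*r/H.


d = h * r / H = 454 * 81 / 9728 = 3.78 mm

3.78 mm


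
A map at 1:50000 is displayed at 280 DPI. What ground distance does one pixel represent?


pixel_cm = 2.54 / 280 ≈ 0.009071 cm
ground = pixel_cm * 50000 / 100 = 2.54 * 50000 / (280 * 100) = 127000 / 28000 ≈ 4.54 m

4.54 m


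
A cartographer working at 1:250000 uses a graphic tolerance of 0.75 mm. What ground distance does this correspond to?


ground = 0.75 mm * 250000 / 1000 = 187.5 m

187.5 m


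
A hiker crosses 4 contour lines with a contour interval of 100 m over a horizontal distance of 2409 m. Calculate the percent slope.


elevation change = 4 * 100 = 400 m
slope = 400 / 2409 * 100 = 16.6%

16.6%


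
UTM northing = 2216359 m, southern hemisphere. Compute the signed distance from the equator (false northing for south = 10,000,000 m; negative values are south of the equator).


For southern: actual = 2216359 - 10000000 = -7783641 m

-7783641 m


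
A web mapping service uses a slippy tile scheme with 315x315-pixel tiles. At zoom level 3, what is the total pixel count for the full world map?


tiles per axis = 2^3 = 8
total tiles = 8^2 = 64
pixels per axis = 8 * 315 = 2520
total pixels = 2520^2 = 6350400

6350400 pixels


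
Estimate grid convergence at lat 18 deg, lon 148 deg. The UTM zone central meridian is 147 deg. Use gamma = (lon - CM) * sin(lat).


gamma = (148 - 147) * sin(18) = 1 * 0.309017 = 0.309 degrees

0.309 degrees


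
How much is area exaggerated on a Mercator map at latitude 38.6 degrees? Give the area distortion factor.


area_distortion = 1/cos^2(38.6) = 1.637

1.637


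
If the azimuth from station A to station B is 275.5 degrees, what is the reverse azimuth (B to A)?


back azimuth = (275.5 + 180) mod 360 = 95.5 degrees

95.5 degrees


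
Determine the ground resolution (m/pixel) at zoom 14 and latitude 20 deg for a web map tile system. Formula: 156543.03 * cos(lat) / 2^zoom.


res = 156543.03 * cos(20) / 2^14 = 156543.03 * 0.93969262 / 16384 = 8.98 m/pixel

8.98 m/pixel


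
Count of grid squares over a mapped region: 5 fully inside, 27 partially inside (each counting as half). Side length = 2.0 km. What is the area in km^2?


effective squares = 5 + 27 * 0.5 = 18.5
area = 18.5 * 4.0 = 74.0 km^2

74.0 km^2


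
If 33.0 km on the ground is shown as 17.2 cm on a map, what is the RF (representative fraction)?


ground = 33.0 km = 3300000 cm; RF denominator = ground / map = 3300000 / 17.2 ≈ 191860; RF = 1:191860

1:191860


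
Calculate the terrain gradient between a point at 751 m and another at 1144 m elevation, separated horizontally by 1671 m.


gradient = (1144 - 751) / 1671 = 393 / 1671 = 0.2352

0.2352


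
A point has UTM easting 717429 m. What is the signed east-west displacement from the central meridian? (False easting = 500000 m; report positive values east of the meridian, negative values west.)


displacement = 717429 - 500000 = 217429 m

217429 m


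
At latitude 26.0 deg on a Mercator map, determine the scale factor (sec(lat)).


SF = 1 / cos(26.0) = 1 / 0.898794 = 1.113

1.113


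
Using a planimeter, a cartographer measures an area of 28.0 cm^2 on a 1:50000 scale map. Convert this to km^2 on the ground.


ground_area = 28.0 * (50000/100)^2 = 7000000.0 m^2 = 7.0 km^2

7.0 km^2


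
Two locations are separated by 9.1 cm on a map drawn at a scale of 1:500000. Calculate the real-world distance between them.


ground = 9.1 cm * 500000 / 100 = 45500.0 m = 45.5 km

45.5 km


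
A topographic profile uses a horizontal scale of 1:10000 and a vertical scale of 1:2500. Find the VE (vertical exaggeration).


VE = horizontal_scale / vertical_scale = 10000 / 2500 = 4.0

4.0x


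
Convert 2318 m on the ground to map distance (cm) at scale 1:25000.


map_cm = 2318 * 100 / 25000 = 9.272 cm ≈ 9.27 cm

9.27 cm


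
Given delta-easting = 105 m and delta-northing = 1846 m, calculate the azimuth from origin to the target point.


az = atan2(105, 1846) = 3.3 deg
adjusted to 0-360: 3.3 degrees

3.3 degrees


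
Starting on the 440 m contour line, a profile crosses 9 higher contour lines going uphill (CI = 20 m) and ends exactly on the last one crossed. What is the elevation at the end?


elevation = 440 + 9 * 20 = 620 m

620 m


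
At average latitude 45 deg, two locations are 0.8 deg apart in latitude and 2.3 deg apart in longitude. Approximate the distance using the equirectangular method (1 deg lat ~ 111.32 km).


dlat_km = 0.8 * 111.32 = 89.056
dlon_km = 2.3 * 111.32 * cos(45) ≈ 181.045
dist = sqrt(89.056^2 + 181.045^2) ≈ 201.8 km

201.8 km


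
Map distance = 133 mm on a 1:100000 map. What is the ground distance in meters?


ground = 133 mm * 100000 / 1000 = 13300.0 m

13300.0 m


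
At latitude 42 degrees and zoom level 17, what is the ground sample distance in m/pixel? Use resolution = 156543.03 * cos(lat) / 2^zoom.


res = 156543.03 * cos(42) / 2^17 = 156543.03 * 0.74314483 / 131072 = 0.89 m/pixel

0.89 m/pixel


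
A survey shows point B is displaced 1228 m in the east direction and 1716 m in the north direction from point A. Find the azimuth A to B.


az = atan2(1228, 1716) = 35.6 deg
adjusted to 0-360: 35.6 degrees

35.6 degrees


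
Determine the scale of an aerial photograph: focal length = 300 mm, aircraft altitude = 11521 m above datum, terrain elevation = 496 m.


scale = f / (H - h) = 300 mm / 11025 m = 300 / 11025000 = 1:36750

1:36750


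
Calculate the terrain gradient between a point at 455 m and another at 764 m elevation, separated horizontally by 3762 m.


gradient = (764 - 455) / 3762 = 309 / 3762 = 0.0821

0.0821


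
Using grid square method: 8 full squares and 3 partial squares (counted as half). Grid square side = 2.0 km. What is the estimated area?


effective squares = 8 + 3 * 0.5 = 9.5
area = 9.5 * 4.0 = 38.0 km^2

38.0 km^2


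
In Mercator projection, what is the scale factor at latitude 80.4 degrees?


SF = 1 / cos(80.4) = 1 / 0.166769 = 5.996

5.996


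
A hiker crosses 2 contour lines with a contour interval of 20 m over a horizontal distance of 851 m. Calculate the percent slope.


elevation change = 2 * 20 = 40 m
slope = 40 / 851 * 100 = 4.7%

4.7%


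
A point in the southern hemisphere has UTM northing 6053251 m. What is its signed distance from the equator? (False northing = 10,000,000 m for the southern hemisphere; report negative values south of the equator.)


For southern: actual = 6053251 - 10000000 = -3946749 m

-3946749 m


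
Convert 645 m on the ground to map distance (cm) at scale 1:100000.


map_cm = 645 * 100 / 100000 = 0.645 cm ≈ 0.65 cm

0.65 cm


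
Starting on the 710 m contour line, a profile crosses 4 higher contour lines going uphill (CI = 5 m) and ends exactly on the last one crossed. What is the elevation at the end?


elevation = 710 + 4 * 5 = 730 m

730 m


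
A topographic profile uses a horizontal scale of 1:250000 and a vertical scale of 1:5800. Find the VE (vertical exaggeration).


VE = horizontal_scale / vertical_scale = 250000 / 5800 ≈ 43.1

43.1x


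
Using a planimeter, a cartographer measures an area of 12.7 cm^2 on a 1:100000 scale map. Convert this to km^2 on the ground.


ground_area = 12.7 * (100000/100)^2 = 12700000.0 m^2 = 12.7 km^2

12.7 km^2


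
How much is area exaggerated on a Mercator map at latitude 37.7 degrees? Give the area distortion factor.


area_distortion = 1/cos^2(37.7) = 1.597

1.597


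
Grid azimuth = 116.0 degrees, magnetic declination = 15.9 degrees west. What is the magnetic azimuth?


magnetic azimuth = grid azimuth - declination (east +ve)
mag_az = 116.0 - -15.9 = 131.9 degrees

131.9 degrees


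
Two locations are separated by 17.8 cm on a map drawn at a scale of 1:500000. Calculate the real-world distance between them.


ground = 17.8 cm * 500000 / 100 = 89000.0 m = 89.0 km

89.0 km


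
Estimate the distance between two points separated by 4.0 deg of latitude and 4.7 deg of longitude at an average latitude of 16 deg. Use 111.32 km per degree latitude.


dlat_km = 4.0 * 111.32 = 445.28
dlon_km = 4.7 * 111.32 * cos(16) ≈ 502.936
dist = sqrt(445.28^2 + 502.936^2) ≈ 671.7 km

671.7 km


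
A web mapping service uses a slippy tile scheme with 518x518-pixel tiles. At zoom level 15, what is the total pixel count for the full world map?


tiles per axis = 2^15 = 32768
total tiles = 32768^2 = 1073741824
pixels per axis = 32768 * 518 = 16973824
total pixels = 16973824^2 = 288110701182976

288110701182976 pixels


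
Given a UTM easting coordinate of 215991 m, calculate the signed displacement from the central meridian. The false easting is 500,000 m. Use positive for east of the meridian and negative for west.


displacement = 215991 - 500000 = -284009 m

-284009 m


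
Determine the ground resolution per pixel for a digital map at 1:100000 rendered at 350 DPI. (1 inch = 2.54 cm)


pixel_cm = 2.54 / 350 ≈ 0.007257 cm
ground = pixel_cm * 100000 / 100 = 2.54 * 100000 / (350 * 100) = 254000 / 35000 ≈ 7.26 m

7.26 m


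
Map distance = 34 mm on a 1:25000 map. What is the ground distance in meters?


ground = 34 mm * 25000 / 1000 = 850.0 m

850.0 m


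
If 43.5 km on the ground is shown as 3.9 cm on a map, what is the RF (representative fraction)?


ground = 43.5 km = 4350000 cm; RF denominator = ground / map = 4350000 / 3.9 ≈ 1115385; RF = 1:1115385

1:1115385


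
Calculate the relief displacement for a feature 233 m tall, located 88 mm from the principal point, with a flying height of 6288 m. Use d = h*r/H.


d = h * r / H = 233 * 88 / 6288 = 3.26 mm

3.26 mm


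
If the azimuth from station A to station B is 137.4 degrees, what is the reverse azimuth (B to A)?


back azimuth = (137.4 + 180) mod 360 = 317.4 degrees

317.4 degrees


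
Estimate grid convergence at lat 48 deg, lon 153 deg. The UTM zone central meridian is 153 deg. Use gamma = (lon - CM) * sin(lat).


gamma = (153 - 153) * sin(48) = 0 * 0.743145 = 0.0 degrees

0.0 degrees


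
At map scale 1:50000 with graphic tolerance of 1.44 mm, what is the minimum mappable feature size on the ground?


ground = 1.44 mm * 50000 / 1000 = 72.0 m

72.0 m


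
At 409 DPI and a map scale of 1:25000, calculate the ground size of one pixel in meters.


pixel_cm = 2.54 / 409 ≈ 0.00621 cm
ground = pixel_cm * 25000 / 100 = 2.54 * 25000 / (409 * 100) = 63500 / 40900 ≈ 1.55 m

1.55 m


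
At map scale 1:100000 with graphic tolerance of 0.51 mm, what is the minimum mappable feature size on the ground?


ground = 0.51 mm * 100000 / 1000 = 51.0 m

51.0 m


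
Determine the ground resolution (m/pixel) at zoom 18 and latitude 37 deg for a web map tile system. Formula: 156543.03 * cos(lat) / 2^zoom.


res = 156543.03 * cos(37) / 2^18 = 156543.03 * 0.79863551 / 262144 = 0.48 m/pixel

0.48 m/pixel


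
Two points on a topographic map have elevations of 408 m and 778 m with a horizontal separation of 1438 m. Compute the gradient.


gradient = (778 - 408) / 1438 = 370 / 1438 = 0.2573

0.2573


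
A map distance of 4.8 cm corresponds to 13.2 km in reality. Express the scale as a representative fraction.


ground = 13.2 km = 1320000 cm; RF denominator = ground / map = 1320000 / 4.8 = 275000; RF = 1:275000

1:275000


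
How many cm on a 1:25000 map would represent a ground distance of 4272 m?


map_cm = 4272 * 100 / 25000 = 17.088 cm ≈ 17.09 cm

17.09 cm


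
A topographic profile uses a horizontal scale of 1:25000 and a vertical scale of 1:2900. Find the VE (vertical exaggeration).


VE = horizontal_scale / vertical_scale = 25000 / 2900 ≈ 8.6

8.6x
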